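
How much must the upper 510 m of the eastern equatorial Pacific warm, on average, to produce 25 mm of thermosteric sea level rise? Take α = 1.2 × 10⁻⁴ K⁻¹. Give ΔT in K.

ΔT = Δh/(αH) = 0.025 / (1.2×10⁻⁴ × 510) ≈ 0.4085 K

ΔT ≈ 0.41 K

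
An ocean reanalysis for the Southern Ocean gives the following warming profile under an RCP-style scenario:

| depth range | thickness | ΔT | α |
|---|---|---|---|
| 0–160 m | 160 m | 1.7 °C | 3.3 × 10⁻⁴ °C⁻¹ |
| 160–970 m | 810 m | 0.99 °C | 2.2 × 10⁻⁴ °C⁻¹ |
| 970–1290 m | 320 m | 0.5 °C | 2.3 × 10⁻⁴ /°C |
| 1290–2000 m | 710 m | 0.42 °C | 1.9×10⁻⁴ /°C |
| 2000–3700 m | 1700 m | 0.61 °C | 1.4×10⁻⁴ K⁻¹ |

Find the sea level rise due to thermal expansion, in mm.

0–160 m: 3.3×10⁻⁴ × 160 × 1.7 = 0.08976 m
160–970 m: 2.2×10⁻⁴ × 810 × 0.99 = 0.176418 m
970–1290 m: 320 × 2.3×10⁻⁴ × 0.5 = 0.03680 m
1290–2000 m: 1.9×10⁻⁴ × 0.42 × 710 = 0.056658 m
0.61 × 1700 × 1.4×10⁻⁴ = 0.14518 m
Δh = 0.08976 + 0.176418 + 0.03680 + 0.056658 + 0.14518 = 0.504816 m

about 500 mm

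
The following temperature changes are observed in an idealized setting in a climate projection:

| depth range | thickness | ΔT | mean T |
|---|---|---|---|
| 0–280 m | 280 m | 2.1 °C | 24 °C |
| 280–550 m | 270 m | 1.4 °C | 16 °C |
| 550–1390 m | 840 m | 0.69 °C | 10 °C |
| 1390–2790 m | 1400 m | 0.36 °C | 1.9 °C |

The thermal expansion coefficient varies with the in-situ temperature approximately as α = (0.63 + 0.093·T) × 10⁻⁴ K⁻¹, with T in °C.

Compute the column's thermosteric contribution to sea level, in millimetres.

Layer 1: α = (0.63 + 0.093×24)×10⁻⁴ = 2.862×10⁻⁴ K⁻¹
Layer 2: α = (0.63 + 0.093×16)×10⁻⁴ = 2.118×10⁻⁴ K⁻¹
Layer 3: α = (0.63 + 0.093×10)×10⁻⁴ = 1.56×10⁻⁴ K⁻¹
Layer 4: α = (0.63 + 0.093×1.9)×10⁻⁴ = 0.8067×10⁻⁴ K⁻¹
0–280 m: 280 × 2.862×10⁻⁴ × 2.1 = 0.1682856 m
280–550 m: 270 × 2.118×10⁻⁴ × 1.4 = 0.0800604 m
550–1390 m: 1.56×10⁻⁴ × 0.69 × 840 = 0.0904176 m
Layer 4: 1400 × 0.36 × 0.8067×10⁻⁴ = 0.04065768 m
Δh = 0.1682856 + 0.0800604 + 0.0904176 + 0.04065768 = 0.37942128 m ≈ 379 mm

Δh ≈ 379 mm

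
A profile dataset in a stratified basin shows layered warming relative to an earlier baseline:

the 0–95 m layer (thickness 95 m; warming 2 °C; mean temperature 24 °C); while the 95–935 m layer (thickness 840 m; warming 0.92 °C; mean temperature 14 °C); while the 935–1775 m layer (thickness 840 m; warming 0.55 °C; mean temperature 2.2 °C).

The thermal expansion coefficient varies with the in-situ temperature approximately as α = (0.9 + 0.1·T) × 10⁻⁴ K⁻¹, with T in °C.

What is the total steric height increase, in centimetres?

Layer 1: α = (0.9 + 0.1×24)×10⁻⁴ = 3.3×10⁻⁴ K⁻¹
Layer 2: α = (0.9 + 0.1×14)×10⁻⁴ = 2.3×10⁻⁴ K⁻¹
Layer 3: α = (0.9 + 0.1×2.2)×10⁻⁴ = 1.12×10⁻⁴ K⁻¹
Layer 1: 95 × 2 × 3.3×10⁻⁴ = 0.06270 m
95–935 m: 2.3×10⁻⁴ × 0.92 × 840 = 0.177744 m
Layer 3: 1.12×10⁻⁴ × 0.55 × 840 = 0.051744 m
Δh = 0.06270 + 0.177744 + 0.051744 = 0.292188 m

29 cm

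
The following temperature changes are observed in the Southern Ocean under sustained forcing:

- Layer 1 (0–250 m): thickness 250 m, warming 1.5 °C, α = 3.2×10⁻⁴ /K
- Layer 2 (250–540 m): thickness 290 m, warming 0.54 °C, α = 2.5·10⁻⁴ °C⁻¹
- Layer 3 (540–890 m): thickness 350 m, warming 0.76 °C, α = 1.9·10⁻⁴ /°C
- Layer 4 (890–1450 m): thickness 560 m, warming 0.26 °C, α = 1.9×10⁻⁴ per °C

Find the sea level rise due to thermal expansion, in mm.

Δh = 237 mm

Layer 1: 3.2×10⁻⁴ × 1.5 × 250 = 0.12000 m
250–540 m: 290 × 0.54 × 2.5×10⁻⁴ = 0.03915 m
Layer 3: 0.76 × 1.9×10⁻⁴ × 350 = 0.05054 m
0.26 × 560 × 1.9×10⁻⁴ = 0.027664 m
Δh = 0.12000 + 0.03915 + 0.05054 + 0.027664 = 0.237354 m ≈ 237 mm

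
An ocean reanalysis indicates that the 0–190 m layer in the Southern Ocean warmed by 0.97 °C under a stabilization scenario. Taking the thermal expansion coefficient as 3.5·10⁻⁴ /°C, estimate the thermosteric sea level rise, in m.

Δh = αΔT·H = 3.5×10⁻⁴ × 0.97 × 190 = 0.064505 m

Δh = 0.065 m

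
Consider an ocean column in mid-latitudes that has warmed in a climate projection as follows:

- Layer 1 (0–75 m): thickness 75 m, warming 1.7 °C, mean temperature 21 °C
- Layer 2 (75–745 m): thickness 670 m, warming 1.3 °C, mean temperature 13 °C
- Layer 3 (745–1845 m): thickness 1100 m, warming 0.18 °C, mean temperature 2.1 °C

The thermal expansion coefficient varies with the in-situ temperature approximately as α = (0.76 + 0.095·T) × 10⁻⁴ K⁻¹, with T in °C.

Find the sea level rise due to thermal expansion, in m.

Layer 1: α = (0.76 + 0.095×21)×10⁻⁴ = 2.755×10⁻⁴ K⁻¹
Layer 2: α = (0.76 + 0.095×13)×10⁻⁴ = 1.995×10⁻⁴ K⁻¹
Layer 3: α = (0.76 + 0.095×2.1)×10⁻⁴ = 0.9595×10⁻⁴ K⁻¹
Layer 1: 2.755×10⁻⁴ × 1.7 × 75 = 0.03512625 m
Layer 2: 1.995×10⁻⁴ × 1.3 × 670 = 0.1737645 m
0.9595×10⁻⁴ × 0.18 × 1100 = 0.0189981 m
Δh = 0.03512625 + 0.1737645 + 0.0189981 = 0.22788885 m ≈ 0.228 m

Δh ≈ 0.228 m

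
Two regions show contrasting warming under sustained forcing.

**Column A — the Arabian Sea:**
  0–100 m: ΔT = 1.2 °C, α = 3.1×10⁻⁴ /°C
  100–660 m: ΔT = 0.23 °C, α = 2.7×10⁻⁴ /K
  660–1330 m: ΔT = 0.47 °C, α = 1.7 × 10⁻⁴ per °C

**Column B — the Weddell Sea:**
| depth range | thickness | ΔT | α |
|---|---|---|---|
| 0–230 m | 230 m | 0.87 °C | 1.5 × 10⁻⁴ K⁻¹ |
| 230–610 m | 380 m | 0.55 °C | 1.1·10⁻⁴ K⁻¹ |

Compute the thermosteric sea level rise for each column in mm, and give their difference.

A 100 × 1.2 × 3.1×10⁻⁴ = 0.03720 m
A Layer 2: 2.7×10⁻⁴ × 0.23 × 560 = 0.034776 m
A Layer 3: 1.7×10⁻⁴ × 0.47 × 670 = 0.053533 m
A total: 0.125509 m
B Layer 1: 1.5×10⁻⁴ × 230 × 0.87 = 0.030015 m
B 230–610 m: 380 × 1.1×10⁻⁴ × 0.55 = 0.02299 m
B total: 0.053005 m
Difference: 0.125509 − 0.053005 = 0.072504 m

A: 130 mm; B: 53 mm; difference 73 mm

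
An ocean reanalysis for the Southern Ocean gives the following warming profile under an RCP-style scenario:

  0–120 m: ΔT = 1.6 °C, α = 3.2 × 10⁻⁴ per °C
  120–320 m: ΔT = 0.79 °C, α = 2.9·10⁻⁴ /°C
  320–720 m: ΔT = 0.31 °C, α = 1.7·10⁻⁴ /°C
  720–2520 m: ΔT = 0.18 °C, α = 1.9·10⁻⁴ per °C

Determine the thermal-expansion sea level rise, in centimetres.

about 19.0 cm

Layer 1: 1.6 × 120 × 3.2×10⁻⁴ = 0.06144 m
Layer 2: 200 × 0.79 × 2.9×10⁻⁴ = 0.04582 m
Layer 3: 0.31 × 400 × 1.7×10⁻⁴ = 0.02108 m
Layer 4: 1800 × 1.9×10⁻⁴ × 0.18 = 0.06156 m
Δh = 0.06144 + 0.04582 + 0.02108 + 0.06156 = 0.18990 m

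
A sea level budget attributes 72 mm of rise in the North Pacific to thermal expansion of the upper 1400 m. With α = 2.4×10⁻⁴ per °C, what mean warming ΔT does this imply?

ΔT = Δh/(αH) = 0.072 / (2.4×10⁻⁴ × 1400) ≈ 0.2143 K

about 0.21 K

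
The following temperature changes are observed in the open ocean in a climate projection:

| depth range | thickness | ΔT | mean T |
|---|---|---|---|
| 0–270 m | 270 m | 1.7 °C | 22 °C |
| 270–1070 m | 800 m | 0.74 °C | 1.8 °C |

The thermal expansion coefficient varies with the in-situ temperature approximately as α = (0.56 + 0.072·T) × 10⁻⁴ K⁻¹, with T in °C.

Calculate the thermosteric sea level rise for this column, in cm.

Layer 1: α = (0.56 + 0.072×22)×10⁻⁴ = 2.144×10⁻⁴ K⁻¹
Layer 2: α = (0.56 + 0.072×1.8)×10⁻⁴ = 0.6896×10⁻⁴ K⁻¹
Layer 1: 1.7 × 2.144×10⁻⁴ × 270 = 0.0984096 m
0.6896×10⁻⁴ × 0.74 × 800 = 0.04082432 m
Δh = 0.0984096 + 0.04082432 = 0.13923392 m ≈ 13.9 cm

13.9 cm of thermosteric rise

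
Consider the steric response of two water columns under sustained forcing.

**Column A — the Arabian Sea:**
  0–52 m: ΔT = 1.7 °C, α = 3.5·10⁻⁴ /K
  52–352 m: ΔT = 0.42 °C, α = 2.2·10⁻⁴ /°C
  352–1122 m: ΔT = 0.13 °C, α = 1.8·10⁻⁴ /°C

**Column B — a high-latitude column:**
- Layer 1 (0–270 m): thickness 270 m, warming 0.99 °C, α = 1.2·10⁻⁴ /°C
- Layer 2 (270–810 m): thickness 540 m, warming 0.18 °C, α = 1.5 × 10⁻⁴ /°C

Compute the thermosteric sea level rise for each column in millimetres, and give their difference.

A 0–52 m: 1.7 × 52 × 3.5×10⁻⁴ = 0.03094 m
A Layer 2: 2.2×10⁻⁴ × 0.42 × 300 = 0.02772 m
A Layer 3: 770 × 1.8×10⁻⁴ × 0.13 = 0.018018 m
A total: 0.076678 m
B 0.99 × 270 × 1.2×10⁻⁴ = 0.032076 m
B 270–810 m: 1.5×10⁻⁴ × 540 × 0.18 = 0.01458 m
B total: 0.046656 m
Difference: 0.076678 − 0.046656 = 0.030022 m

Δh_A ≈ 77 mm, Δh_B ≈ 47 mm; difference ≈ 30 mm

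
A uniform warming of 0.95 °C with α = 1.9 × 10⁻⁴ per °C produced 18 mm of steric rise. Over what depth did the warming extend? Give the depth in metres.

H = Δh/(αΔT) = 0.018 / (1.9×10⁻⁴ × 0.95) ≈ 99.72 m

100 m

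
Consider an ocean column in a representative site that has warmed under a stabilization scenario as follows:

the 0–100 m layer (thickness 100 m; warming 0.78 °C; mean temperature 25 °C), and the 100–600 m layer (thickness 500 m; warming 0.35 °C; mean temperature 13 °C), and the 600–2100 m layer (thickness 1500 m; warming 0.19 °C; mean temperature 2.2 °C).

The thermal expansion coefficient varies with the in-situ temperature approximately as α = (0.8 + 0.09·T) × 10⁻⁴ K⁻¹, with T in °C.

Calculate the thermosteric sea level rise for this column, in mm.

Layer 1: α = (0.8 + 0.09×25)×10⁻⁴ = 3.05×10⁻⁴ K⁻¹
Layer 2: α = (0.8 + 0.09×13)×10⁻⁴ = 1.97×10⁻⁴ K⁻¹
Layer 3: α = (0.8 + 0.09×2.2)×10⁻⁴ = 0.998×10⁻⁴ K⁻¹
100 × 0.78 × 3.05×10⁻⁴ = 0.02379 m
Layer 2: 1.97×10⁻⁴ × 0.35 × 500 = 0.034475 m
Layer 3: 0.19 × 1500 × 0.998×10⁻⁴ = 0.028443 m
Δh = 0.02379 + 0.034475 + 0.028443 = 0.086708 m

86.7 mm of thermosteric rise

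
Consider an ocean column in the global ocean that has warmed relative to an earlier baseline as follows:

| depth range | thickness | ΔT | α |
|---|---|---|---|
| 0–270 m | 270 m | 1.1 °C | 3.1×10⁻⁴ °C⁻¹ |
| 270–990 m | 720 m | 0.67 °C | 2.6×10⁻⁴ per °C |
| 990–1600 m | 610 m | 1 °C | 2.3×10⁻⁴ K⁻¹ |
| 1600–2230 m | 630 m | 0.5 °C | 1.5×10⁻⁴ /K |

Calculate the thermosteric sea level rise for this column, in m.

Layer 1: 1.1 × 270 × 3.1×10⁻⁴ = 0.09207 m
270–990 m: 0.67 × 720 × 2.6×10⁻⁴ = 0.125424 m
990–1600 m: 1 × 610 × 2.3×10⁻⁴ = 0.14030 m
Layer 4: 1.5×10⁻⁴ × 0.5 × 630 = 0.04725 m
Δh = 0.09207 + 0.125424 + 0.14030 + 0.04725 = 0.405044 m

Δh = 0.405 m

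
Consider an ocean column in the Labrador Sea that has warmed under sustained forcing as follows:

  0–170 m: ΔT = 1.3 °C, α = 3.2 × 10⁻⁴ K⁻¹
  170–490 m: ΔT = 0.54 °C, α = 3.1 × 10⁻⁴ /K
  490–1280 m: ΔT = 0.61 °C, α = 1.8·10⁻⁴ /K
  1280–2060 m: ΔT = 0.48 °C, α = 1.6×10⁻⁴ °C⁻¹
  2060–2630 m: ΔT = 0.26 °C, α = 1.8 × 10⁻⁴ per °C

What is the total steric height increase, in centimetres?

29.8 cm of thermosteric rise

Layer 1: 170 × 3.2×10⁻⁴ × 1.3 = 0.07072 m
0.54 × 320 × 3.1×10⁻⁴ = 0.053568 m
Layer 3: 0.61 × 790 × 1.8×10⁻⁴ = 0.086742 m
1280–2060 m: 0.48 × 1.6×10⁻⁴ × 780 = 0.059904 m
570 × 1.8×10⁻⁴ × 0.26 = 0.026676 m
Δh = 0.07072 + 0.053568 + 0.086742 + 0.059904 + 0.026676 = 0.29761 m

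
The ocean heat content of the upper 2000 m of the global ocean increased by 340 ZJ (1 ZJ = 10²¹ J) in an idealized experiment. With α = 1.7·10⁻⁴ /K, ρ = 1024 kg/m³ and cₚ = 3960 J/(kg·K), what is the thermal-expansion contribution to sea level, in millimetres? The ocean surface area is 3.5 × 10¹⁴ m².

40.7 mm of thermosteric rise

Per unit area: Q = 340×10²¹ / (3.5×10¹⁴) ≈ 9.714×10⁸ J/m²
Δh = αQ/(ρcₚ) = 1.7×10⁻⁴ × 9.714×10⁸ / (1024 × 3960) ≈ 0.040724 m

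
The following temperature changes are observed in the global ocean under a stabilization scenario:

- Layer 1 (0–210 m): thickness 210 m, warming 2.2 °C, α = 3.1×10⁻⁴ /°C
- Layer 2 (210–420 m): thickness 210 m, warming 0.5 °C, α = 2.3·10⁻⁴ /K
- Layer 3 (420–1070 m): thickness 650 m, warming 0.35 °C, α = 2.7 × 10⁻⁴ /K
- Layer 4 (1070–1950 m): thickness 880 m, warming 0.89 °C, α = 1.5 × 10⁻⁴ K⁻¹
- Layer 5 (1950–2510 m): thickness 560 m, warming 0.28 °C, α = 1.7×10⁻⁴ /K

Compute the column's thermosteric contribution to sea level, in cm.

37 cm of thermosteric rise

3.1×10⁻⁴ × 210 × 2.2 = 0.14322 m
210 × 2.3×10⁻⁴ × 0.5 = 0.02415 m
Layer 3: 2.7×10⁻⁴ × 650 × 0.35 = 0.061425 m
1070–1950 m: 0.89 × 880 × 1.5×10⁻⁴ = 0.11748 m
Layer 5: 0.28 × 560 × 1.7×10⁻⁴ = 0.026656 m
Δh = 0.14322 + 0.02415 + 0.061425 + 0.11748 + 0.026656 = 0.372931 m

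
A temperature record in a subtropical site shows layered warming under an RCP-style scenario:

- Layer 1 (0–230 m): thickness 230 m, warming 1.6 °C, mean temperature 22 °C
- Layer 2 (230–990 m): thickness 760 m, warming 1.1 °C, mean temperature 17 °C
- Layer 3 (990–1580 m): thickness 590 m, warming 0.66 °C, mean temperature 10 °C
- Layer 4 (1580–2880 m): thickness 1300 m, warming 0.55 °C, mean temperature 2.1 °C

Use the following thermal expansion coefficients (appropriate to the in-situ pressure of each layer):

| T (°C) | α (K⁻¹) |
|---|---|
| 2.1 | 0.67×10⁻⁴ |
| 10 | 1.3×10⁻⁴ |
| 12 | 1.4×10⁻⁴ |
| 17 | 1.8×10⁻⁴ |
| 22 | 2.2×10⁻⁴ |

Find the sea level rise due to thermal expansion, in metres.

Δh ≈ 0.33 m

Layer 1 at 22 °C → α = 2.2×10⁻⁴ K⁻¹
Layer 2 at 17 °C → α = 1.8×10⁻⁴ K⁻¹
Layer 3 at 10 °C → α = 1.3×10⁻⁴ K⁻¹
Layer 4 at 2.1 °C → α = 0.67×10⁻⁴ K⁻¹
1.6 × 2.2×10⁻⁴ × 230 = 0.08096 m
Layer 2: 1.8×10⁻⁴ × 760 × 1.1 = 0.15048 m
590 × 0.66 × 1.3×10⁻⁴ = 0.050622 m
1580–2880 m: 0.67×10⁻⁴ × 0.55 × 1300 = 0.047905 m
Δh = 0.08096 + 0.15048 + 0.050622 + 0.047905 = 0.329967 m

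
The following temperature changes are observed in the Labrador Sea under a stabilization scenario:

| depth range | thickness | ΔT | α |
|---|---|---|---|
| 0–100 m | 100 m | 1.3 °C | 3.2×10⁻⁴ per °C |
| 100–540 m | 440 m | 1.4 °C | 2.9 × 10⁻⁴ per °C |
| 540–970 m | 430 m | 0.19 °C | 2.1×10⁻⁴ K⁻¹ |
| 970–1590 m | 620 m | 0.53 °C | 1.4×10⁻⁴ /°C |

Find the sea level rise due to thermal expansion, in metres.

Layer 1: 3.2×10⁻⁴ × 1.3 × 100 = 0.04160 m
100–540 m: 2.9×10⁻⁴ × 1.4 × 440 = 0.17864 m
540–970 m: 430 × 2.1×10⁻⁴ × 0.19 = 0.017157 m
970–1590 m: 620 × 1.4×10⁻⁴ × 0.53 = 0.046004 m
Δh = 0.04160 + 0.17864 + 0.017157 + 0.046004 = 0.283401 m ≈ 0.28 m

Δh ≈ 0.28 m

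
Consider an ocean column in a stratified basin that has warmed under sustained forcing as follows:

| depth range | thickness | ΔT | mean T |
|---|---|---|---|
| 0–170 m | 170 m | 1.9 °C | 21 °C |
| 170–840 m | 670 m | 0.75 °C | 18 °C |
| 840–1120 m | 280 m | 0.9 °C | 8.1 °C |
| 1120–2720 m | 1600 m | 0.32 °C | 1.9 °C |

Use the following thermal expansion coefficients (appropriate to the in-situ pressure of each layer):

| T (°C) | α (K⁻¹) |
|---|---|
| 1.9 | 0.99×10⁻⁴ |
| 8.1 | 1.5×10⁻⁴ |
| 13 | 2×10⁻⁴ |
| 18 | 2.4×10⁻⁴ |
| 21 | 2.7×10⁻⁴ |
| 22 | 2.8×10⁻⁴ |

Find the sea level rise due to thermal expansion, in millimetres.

Δh = 300 mm

Layer 1 at 21 °C → α = 2.7×10⁻⁴ K⁻¹
Layer 2 at 18 °C → α = 2.4×10⁻⁴ K⁻¹
Layer 3 at 8.1 °C → α = 1.5×10⁻⁴ K⁻¹
Layer 4 at 1.9 °C → α = 0.99×10⁻⁴ K⁻¹
0–170 m: 1.9 × 2.7×10⁻⁴ × 170 = 0.08721 m
670 × 2.4×10⁻⁴ × 0.75 = 0.12060 m
Layer 3: 280 × 1.5×10⁻⁴ × 0.9 = 0.03780 m
Layer 4: 1600 × 0.32 × 0.99×10⁻⁴ = 0.050688 m
Δh = 0.08721 + 0.12060 + 0.03780 + 0.050688 = 0.296298 m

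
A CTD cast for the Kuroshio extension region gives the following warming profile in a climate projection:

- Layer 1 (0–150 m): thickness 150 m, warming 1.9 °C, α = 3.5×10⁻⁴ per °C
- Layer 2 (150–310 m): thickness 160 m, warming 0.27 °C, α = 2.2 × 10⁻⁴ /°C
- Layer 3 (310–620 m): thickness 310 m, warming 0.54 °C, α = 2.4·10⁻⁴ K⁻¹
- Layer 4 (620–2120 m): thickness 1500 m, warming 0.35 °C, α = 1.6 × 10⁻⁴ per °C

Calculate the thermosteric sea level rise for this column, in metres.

3.5×10⁻⁴ × 1.9 × 150 = 0.09975 m
150–310 m: 0.27 × 160 × 2.2×10⁻⁴ = 0.009504 m
Layer 3: 0.54 × 310 × 2.4×10⁻⁴ = 0.040176 m
Layer 4: 0.35 × 1500 × 1.6×10⁻⁴ = 0.08400 m
Δh = 0.09975 + 0.009504 + 0.040176 + 0.08400 = 0.23343 m

0.233 m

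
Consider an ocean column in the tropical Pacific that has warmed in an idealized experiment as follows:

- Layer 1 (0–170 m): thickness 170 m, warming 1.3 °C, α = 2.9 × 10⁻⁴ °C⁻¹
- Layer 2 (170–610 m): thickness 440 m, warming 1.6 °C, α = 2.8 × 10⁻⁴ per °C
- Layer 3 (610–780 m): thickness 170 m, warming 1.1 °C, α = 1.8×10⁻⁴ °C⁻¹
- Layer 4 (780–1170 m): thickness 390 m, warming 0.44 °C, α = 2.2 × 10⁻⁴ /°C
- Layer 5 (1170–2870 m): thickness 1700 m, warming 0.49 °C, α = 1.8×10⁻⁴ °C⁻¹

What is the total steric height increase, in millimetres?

0–170 m: 1.3 × 170 × 2.9×10⁻⁴ = 0.06409 m
170–610 m: 440 × 1.6 × 2.8×10⁻⁴ = 0.19712 m
1.8×10⁻⁴ × 1.1 × 170 = 0.03366 m
390 × 2.2×10⁻⁴ × 0.44 = 0.037752 m
Layer 5: 1.8×10⁻⁴ × 1700 × 0.49 = 0.14994 m
Δh = 0.06409 + 0.19712 + 0.03366 + 0.037752 + 0.14994 = 0.482562 m ≈ 483 mm

about 483 mm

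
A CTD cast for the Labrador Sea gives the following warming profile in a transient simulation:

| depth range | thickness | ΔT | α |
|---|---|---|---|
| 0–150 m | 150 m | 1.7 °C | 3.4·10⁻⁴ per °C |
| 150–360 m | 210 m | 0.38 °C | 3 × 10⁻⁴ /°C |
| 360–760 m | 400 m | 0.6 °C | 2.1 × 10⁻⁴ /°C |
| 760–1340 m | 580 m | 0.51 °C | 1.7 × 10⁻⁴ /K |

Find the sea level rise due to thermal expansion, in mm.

211 mm

150 × 3.4×10⁻⁴ × 1.7 = 0.08670 m
210 × 0.38 × 3×10⁻⁴ = 0.02394 m
Layer 3: 2.1×10⁻⁴ × 0.6 × 400 = 0.05040 m
580 × 0.51 × 1.7×10⁻⁴ = 0.050286 m
Δh = 0.08670 + 0.02394 + 0.05040 + 0.050286 = 0.211326 m ≈ 211 mm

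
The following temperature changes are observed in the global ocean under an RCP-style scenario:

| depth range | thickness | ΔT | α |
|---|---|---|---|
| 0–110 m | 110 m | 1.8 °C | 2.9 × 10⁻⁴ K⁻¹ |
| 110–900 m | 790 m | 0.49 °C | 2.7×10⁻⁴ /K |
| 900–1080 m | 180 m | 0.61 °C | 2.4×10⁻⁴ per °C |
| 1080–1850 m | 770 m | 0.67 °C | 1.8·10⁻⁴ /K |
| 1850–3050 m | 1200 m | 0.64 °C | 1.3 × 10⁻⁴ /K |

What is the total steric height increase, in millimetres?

Δh ≈ 381 mm

110 × 2.9×10⁻⁴ × 1.8 = 0.05742 m
110–900 m: 2.7×10⁻⁴ × 0.49 × 790 = 0.104517 m
2.4×10⁻⁴ × 180 × 0.61 = 0.026352 m
0.67 × 770 × 1.8×10⁻⁴ = 0.092862 m
1850–3050 m: 1200 × 1.3×10⁻⁴ × 0.64 = 0.09984 m
Δh = 0.05742 + 0.104517 + 0.026352 + 0.092862 + 0.09984 = 0.380991 m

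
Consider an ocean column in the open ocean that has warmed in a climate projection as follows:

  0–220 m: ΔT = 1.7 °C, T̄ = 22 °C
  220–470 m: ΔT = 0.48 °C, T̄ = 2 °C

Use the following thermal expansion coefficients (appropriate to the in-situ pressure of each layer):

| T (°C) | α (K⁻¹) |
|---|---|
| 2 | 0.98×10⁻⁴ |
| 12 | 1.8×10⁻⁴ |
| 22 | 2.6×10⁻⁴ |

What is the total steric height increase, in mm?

Layer 1 at 22 °C → α = 2.6×10⁻⁴ K⁻¹
Layer 2 at 2 °C → α = 0.98×10⁻⁴ K⁻¹
0–220 m: 1.7 × 220 × 2.6×10⁻⁴ = 0.09724 m
220–470 m: 0.48 × 0.98×10⁻⁴ × 250 = 0.01176 m
Δh = 0.09724 + 0.01176 = 0.10900 m

109 mm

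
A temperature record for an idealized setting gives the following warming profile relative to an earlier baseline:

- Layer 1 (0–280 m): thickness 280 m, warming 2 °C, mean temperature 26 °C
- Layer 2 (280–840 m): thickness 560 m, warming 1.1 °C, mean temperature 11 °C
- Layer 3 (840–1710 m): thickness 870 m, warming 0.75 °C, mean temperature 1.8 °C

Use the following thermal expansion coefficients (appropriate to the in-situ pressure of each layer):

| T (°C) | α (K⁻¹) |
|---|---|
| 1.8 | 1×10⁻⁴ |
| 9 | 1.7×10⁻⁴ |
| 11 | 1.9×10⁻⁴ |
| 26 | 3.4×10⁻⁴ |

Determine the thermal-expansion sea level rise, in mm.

Δh ≈ 370 mm

Layer 1 at 26 °C → α = 3.4×10⁻⁴ K⁻¹
Layer 2 at 11 °C → α = 1.9×10⁻⁴ K⁻¹
Layer 3 at 1.8 °C → α = 1×10⁻⁴ K⁻¹
0–280 m: 2 × 3.4×10⁻⁴ × 280 = 0.19040 m
1.9×10⁻⁴ × 1.1 × 560 = 0.11704 m
Layer 3: 870 × 0.75 × 1×10⁻⁴ = 0.06525 m
Δh = 0.19040 + 0.11704 + 0.06525 = 0.37269 m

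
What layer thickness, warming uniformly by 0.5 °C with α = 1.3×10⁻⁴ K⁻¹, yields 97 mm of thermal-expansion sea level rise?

H = Δh/(αΔT) = 0.097 / (1.3×10⁻⁴ × 0.5) ≈ 1492 m

H ≈ 1490 m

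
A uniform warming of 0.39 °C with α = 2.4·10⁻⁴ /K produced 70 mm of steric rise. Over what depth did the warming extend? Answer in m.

H = Δh/(αΔT) = 0.07 / (2.4×10⁻⁴ × 0.39) ≈ 747.9 m

about 748 m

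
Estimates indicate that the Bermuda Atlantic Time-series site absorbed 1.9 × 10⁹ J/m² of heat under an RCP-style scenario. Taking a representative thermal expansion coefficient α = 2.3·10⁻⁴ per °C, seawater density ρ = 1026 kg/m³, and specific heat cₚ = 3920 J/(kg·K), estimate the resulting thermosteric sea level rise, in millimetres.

Δh = αQ/(ρcₚ) = 2.3×10⁻⁴ × 1.9×10⁹ / (1026 × 3920) ≈ 0.10865 m

110 mm of thermosteric rise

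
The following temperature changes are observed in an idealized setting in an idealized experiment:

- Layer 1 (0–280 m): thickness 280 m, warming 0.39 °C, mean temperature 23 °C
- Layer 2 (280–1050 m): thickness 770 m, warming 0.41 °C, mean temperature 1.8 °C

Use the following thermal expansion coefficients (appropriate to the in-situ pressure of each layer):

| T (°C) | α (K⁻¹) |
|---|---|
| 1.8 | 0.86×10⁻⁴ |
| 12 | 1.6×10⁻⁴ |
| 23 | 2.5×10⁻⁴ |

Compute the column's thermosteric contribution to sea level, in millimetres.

54 mm

Layer 1 at 23 °C → α = 2.5×10⁻⁴ K⁻¹
Layer 2 at 1.8 °C → α = 0.86×10⁻⁴ K⁻¹
0–280 m: 2.5×10⁻⁴ × 0.39 × 280 = 0.02730 m
0.41 × 770 × 0.86×10⁻⁴ = 0.0271502 m
Δh = 0.02730 + 0.0271502 = 0.0544502 m ≈ 54 mm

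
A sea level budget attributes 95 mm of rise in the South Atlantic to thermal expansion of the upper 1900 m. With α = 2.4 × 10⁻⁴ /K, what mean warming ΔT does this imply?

ΔT = Δh/(αH) = 0.095 / (2.4×10⁻⁴ × 1900) ≈ 0.2083 K

about 0.208 K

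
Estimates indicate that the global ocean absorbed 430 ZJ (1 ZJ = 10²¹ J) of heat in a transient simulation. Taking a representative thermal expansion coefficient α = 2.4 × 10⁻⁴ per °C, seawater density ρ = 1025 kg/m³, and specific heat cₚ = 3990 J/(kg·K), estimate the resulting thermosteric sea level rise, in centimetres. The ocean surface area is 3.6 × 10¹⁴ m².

Per unit area: Q = 430×10²¹ / (3.6×10¹⁴) ≈ 1.194×10⁹ J/m²
Δh = αQ/(ρcₚ) = 2.4×10⁻⁴ × 1.194×10⁹ / (1025 × 3990) ≈ 0.070068 m

7.0 cm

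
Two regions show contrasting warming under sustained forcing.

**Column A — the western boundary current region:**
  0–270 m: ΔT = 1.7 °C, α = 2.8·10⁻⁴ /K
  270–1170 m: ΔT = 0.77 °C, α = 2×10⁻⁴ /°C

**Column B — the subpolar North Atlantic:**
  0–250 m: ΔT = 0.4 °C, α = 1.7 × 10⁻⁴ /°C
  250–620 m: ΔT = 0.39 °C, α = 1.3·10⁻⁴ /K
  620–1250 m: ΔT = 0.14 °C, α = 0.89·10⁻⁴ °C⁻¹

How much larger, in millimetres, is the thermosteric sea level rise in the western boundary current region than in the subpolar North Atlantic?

224 mm

A 0–270 m: 270 × 2.8×10⁻⁴ × 1.7 = 0.12852 m
A Layer 2: 2×10⁻⁴ × 900 × 0.77 = 0.13860 m
A total: 0.26712 m
B Layer 1: 250 × 1.7×10⁻⁴ × 0.4 = 0.01700 m
B 370 × 1.3×10⁻⁴ × 0.39 = 0.018759 m
B 0.14 × 630 × 0.89×10⁻⁴ = 0.0078498 m
B total: 0.0436088 m
Difference: 0.26712 − 0.0436088 = 0.2235112 m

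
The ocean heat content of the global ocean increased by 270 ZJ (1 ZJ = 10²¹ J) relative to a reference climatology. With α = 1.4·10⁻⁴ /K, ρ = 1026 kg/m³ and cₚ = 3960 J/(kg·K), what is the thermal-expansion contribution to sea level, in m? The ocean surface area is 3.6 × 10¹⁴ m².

Per unit area: Q = 270×10²¹ / (3.6×10¹⁴) = 7.5×10⁸ J/m²
Δh = αQ/(ρcₚ) = 1.4×10⁻⁴ × 7.5×10⁸ / (1026 × 3960) ≈ 0.025843 m

0.026 m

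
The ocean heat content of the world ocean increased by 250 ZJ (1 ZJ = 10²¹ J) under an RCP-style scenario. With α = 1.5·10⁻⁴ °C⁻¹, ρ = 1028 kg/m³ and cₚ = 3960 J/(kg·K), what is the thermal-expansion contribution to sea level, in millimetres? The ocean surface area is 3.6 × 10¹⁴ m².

Per unit area: Q = 250×10²¹ / (3.6×10¹⁴) ≈ 6.944×10⁸ J/m²
Δh = αQ/(ρcₚ) = 1.5×10⁻⁴ × 6.944×10⁸ / (1028 × 3960) ≈ 0.025587 m

Δh ≈ 26 mm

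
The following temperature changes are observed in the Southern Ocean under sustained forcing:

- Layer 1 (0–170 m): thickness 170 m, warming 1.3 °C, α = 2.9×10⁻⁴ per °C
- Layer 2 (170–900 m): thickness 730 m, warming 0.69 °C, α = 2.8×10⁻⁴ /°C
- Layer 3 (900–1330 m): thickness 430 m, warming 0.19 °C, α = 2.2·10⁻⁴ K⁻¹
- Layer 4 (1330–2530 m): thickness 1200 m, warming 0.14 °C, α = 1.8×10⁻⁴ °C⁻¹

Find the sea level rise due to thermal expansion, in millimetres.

0–170 m: 1.3 × 2.9×10⁻⁴ × 170 = 0.06409 m
Layer 2: 0.69 × 730 × 2.8×10⁻⁴ = 0.141036 m
2.2×10⁻⁴ × 0.19 × 430 = 0.017974 m
Layer 4: 0.14 × 1.8×10⁻⁴ × 1200 = 0.03024 m
Δh = 0.06409 + 0.141036 + 0.017974 + 0.03024 = 0.25334 m

253 mm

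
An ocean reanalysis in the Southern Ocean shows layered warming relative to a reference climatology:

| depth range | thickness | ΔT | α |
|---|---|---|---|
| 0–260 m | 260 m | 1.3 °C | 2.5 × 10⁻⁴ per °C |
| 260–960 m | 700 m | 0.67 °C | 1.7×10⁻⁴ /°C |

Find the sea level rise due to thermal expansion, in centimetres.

16.4 cm of thermosteric rise

1.3 × 2.5×10⁻⁴ × 260 = 0.08450 m
260–960 m: 1.7×10⁻⁴ × 700 × 0.67 = 0.07973 m
Δh = 0.08450 + 0.07973 = 0.16423 m ≈ 16.4 cm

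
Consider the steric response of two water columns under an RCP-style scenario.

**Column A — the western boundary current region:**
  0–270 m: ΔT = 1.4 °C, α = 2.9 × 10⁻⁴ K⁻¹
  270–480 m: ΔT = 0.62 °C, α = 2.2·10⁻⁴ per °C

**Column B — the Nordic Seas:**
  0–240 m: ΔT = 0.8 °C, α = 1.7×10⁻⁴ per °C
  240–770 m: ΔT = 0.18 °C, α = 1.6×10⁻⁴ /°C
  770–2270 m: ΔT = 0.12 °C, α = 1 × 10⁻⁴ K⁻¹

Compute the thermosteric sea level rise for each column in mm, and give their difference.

A: 138 mm; B: 65.9 mm; difference 72.4 mm

A 270 × 1.4 × 2.9×10⁻⁴ = 0.10962 m
A 2.2×10⁻⁴ × 210 × 0.62 = 0.028644 m
A total: 0.138264 m
B Layer 1: 240 × 1.7×10⁻⁴ × 0.8 = 0.03264 m
B Layer 2: 0.18 × 1.6×10⁻⁴ × 530 = 0.015264 m
B Layer 3: 1500 × 0.12 × 1×10⁻⁴ = 0.01800 m
B total: 0.065904 m
Difference: 0.138264 − 0.065904 = 0.07236 m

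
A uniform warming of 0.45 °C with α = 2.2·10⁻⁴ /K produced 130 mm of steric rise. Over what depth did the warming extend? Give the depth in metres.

H = Δh/(αΔT) = 0.13 / (2.2×10⁻⁴ × 0.45) ≈ 1313 m

H ≈ 1300 m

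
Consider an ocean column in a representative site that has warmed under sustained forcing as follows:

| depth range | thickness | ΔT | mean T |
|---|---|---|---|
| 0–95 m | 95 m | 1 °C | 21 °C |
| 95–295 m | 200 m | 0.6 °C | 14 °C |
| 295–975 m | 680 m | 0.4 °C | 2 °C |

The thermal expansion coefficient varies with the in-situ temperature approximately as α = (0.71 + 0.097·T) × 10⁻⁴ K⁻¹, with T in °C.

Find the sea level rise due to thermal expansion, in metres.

Layer 1: α = (0.71 + 0.097×21)×10⁻⁴ = 2.747×10⁻⁴ K⁻¹
Layer 2: α = (0.71 + 0.097×14)×10⁻⁴ = 2.068×10⁻⁴ K⁻¹
Layer 3: α = (0.71 + 0.097×2)×10⁻⁴ = 0.904×10⁻⁴ K⁻¹
0–95 m: 2.747×10⁻⁴ × 1 × 95 = 0.0260965 m
95–295 m: 2.068×10⁻⁴ × 0.6 × 200 = 0.024816 m
Layer 3: 0.904×10⁻⁴ × 0.4 × 680 = 0.0245888 m
Δh = 0.0260965 + 0.024816 + 0.0245888 = 0.0755013 m

Δh = 0.076 m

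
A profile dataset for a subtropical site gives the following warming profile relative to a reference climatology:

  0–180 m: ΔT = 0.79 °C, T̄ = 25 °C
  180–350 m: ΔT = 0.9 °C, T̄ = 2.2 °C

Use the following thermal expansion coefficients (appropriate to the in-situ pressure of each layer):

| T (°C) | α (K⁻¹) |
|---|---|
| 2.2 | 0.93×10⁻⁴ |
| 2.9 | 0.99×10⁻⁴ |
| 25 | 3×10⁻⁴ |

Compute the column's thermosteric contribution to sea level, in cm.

5.69 cm of thermosteric rise

Layer 1 at 25 °C → α = 3×10⁻⁴ K⁻¹
Layer 2 at 2.2 °C → α = 0.93×10⁻⁴ K⁻¹
0.79 × 180 × 3×10⁻⁴ = 0.04266 m
170 × 0.9 × 0.93×10⁻⁴ = 0.014229 m
Δh = 0.04266 + 0.014229 = 0.056889 m ≈ 5.69 cm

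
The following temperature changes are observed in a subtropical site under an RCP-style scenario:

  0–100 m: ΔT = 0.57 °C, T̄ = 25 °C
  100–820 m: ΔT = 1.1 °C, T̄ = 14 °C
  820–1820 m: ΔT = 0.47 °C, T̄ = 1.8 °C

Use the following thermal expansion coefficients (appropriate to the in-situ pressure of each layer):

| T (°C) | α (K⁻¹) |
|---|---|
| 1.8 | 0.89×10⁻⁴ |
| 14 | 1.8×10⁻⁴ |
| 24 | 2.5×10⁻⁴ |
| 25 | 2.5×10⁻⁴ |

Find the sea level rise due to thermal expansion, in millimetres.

about 199 mm

Layer 1 at 25 °C → α = 2.5×10⁻⁴ K⁻¹
Layer 2 at 14 °C → α = 1.8×10⁻⁴ K⁻¹
Layer 3 at 1.8 °C → α = 0.89×10⁻⁴ K⁻¹
Layer 1: 2.5×10⁻⁴ × 100 × 0.57 = 0.01425 m
1.8×10⁻⁴ × 720 × 1.1 = 0.14256 m
Layer 3: 1000 × 0.47 × 0.89×10⁻⁴ = 0.04183 m
Δh = 0.01425 + 0.14256 + 0.04183 = 0.19864 m ≈ 199 mm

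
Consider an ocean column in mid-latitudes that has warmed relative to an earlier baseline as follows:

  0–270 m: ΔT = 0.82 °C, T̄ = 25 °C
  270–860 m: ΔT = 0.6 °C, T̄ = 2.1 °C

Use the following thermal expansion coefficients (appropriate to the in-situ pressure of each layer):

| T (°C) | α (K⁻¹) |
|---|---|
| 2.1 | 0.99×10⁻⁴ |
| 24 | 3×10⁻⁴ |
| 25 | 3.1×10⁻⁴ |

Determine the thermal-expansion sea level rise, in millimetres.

Layer 1 at 25 °C → α = 3.1×10⁻⁴ K⁻¹
Layer 2 at 2.1 °C → α = 0.99×10⁻⁴ K⁻¹
3.1×10⁻⁴ × 0.82 × 270 = 0.068634 m
270–860 m: 590 × 0.99×10⁻⁴ × 0.6 = 0.035046 m
Δh = 0.068634 + 0.035046 = 0.10368 m

Δh ≈ 104 mm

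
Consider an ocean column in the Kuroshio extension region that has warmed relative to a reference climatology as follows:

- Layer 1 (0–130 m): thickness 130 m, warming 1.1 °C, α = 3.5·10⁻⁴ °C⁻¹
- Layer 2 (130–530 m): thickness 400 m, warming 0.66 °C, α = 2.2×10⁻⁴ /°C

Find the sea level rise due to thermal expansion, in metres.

Δh ≈ 0.108 m

0–130 m: 130 × 1.1 × 3.5×10⁻⁴ = 0.05005 m
130–530 m: 400 × 0.66 × 2.2×10⁻⁴ = 0.05808 m
Δh = 0.05005 + 0.05808 = 0.10813 m ≈ 0.108 m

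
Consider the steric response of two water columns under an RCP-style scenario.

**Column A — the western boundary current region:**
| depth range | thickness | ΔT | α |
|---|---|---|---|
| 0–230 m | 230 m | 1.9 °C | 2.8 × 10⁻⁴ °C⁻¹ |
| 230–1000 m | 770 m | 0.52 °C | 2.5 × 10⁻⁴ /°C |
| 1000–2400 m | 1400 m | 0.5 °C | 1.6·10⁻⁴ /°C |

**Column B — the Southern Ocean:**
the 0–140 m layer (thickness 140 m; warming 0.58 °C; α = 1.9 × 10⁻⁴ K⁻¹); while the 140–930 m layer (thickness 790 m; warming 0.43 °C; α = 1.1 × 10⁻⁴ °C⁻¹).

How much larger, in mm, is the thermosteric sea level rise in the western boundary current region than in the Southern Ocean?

280 mm larger

A Layer 1: 230 × 1.9 × 2.8×10⁻⁴ = 0.12236 m
A 230–1000 m: 0.52 × 770 × 2.5×10⁻⁴ = 0.10010 m
A 0.5 × 1400 × 1.6×10⁻⁴ = 0.11200 m
A total: 0.33446 m
B 0–140 m: 140 × 0.58 × 1.9×10⁻⁴ = 0.015428 m
B 140–930 m: 0.43 × 790 × 1.1×10⁻⁴ = 0.037367 m
B total: 0.052795 m
Difference: 0.33446 − 0.052795 = 0.281665 m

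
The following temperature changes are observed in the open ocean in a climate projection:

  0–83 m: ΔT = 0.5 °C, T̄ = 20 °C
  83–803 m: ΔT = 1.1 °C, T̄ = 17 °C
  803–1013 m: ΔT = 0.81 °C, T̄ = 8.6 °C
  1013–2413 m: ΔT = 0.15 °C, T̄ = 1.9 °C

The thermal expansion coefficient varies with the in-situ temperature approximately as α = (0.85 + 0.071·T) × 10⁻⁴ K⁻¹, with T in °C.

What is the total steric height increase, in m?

about 0.218 m

Layer 1: α = (0.85 + 0.071×20)×10⁻⁴ = 2.27×10⁻⁴ K⁻¹
Layer 2: α = (0.85 + 0.071×17)×10⁻⁴ = 2.057×10⁻⁴ K⁻¹
Layer 3: α = (0.85 + 0.071×8.6)×10⁻⁴ = 1.4606×10⁻⁴ K⁻¹
Layer 4: α = (0.85 + 0.071×1.9)×10⁻⁴ = 0.9849×10⁻⁴ K⁻¹
0.5 × 83 × 2.27×10⁻⁴ = 0.0094205 m
Layer 2: 1.1 × 720 × 2.057×10⁻⁴ = 0.1629144 m
Layer 3: 210 × 1.4606×10⁻⁴ × 0.81 = 0.024844806 m
Layer 4: 1400 × 0.15 × 0.9849×10⁻⁴ = 0.0206829 m
Δh = 0.0094205 + 0.1629144 + 0.024844806 + 0.0206829 = 0.217862606 m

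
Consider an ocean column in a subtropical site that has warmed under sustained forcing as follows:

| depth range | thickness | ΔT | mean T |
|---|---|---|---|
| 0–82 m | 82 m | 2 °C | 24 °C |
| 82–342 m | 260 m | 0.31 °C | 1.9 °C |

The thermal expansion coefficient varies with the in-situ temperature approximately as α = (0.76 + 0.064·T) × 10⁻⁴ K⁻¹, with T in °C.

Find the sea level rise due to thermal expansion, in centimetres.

about 4.5 cm

Layer 1: α = (0.76 + 0.064×24)×10⁻⁴ = 2.296×10⁻⁴ K⁻¹
Layer 2: α = (0.76 + 0.064×1.9)×10⁻⁴ = 0.8816×10⁻⁴ K⁻¹
82 × 2.296×10⁻⁴ × 2 = 0.0376544 m
Layer 2: 260 × 0.8816×10⁻⁴ × 0.31 = 0.007105696 m
Δh = 0.0376544 + 0.007105696 = 0.044760096 m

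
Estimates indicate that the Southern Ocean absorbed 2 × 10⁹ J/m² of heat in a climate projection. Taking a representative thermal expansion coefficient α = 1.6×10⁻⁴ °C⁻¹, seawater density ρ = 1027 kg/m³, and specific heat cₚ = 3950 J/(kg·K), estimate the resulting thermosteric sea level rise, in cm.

Δh = αQ/(ρcₚ) = 1.6×10⁻⁴ × 2×10⁹ / (1027 × 3950) ≈ 0.078883 m

7.9 cm of thermosteric rise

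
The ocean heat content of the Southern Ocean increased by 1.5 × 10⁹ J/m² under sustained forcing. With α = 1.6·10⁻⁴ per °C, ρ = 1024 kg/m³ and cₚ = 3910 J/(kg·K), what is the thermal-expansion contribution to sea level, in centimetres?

Δh ≈ 6.0 cm

Δh = αQ/(ρcₚ) = 1.6×10⁻⁴ × 1.5×10⁹ / (1024 × 3910) ≈ 0.059942 m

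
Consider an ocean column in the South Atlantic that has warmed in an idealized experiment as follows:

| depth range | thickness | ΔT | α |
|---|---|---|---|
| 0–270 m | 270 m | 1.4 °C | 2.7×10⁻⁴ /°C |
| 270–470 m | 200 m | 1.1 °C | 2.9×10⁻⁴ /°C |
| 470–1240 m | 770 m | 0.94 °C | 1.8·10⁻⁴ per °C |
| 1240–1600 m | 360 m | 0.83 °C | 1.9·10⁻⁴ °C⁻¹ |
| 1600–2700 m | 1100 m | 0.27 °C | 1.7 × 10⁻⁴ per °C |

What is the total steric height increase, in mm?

400 mm of thermosteric rise

1.4 × 2.7×10⁻⁴ × 270 = 0.10206 m
1.1 × 2.9×10⁻⁴ × 200 = 0.06380 m
Layer 3: 0.94 × 770 × 1.8×10⁻⁴ = 0.130284 m
0.83 × 1.9×10⁻⁴ × 360 = 0.056772 m
Layer 5: 1.7×10⁻⁴ × 0.27 × 1100 = 0.05049 m
Δh = 0.10206 + 0.06380 + 0.130284 + 0.056772 + 0.05049 = 0.403406 m ≈ 400 mm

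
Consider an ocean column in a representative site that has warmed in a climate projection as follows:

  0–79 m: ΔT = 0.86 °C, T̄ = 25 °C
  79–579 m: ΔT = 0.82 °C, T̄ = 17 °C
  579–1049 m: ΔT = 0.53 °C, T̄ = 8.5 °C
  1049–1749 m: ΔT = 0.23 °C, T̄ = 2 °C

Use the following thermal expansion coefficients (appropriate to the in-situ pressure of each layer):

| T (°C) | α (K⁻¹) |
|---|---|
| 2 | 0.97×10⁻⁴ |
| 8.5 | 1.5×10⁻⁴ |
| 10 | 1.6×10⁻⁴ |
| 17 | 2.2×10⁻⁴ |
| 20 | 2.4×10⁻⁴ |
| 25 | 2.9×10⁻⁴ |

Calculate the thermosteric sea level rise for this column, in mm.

163 mm of thermosteric rise

Layer 1 at 25 °C → α = 2.9×10⁻⁴ K⁻¹
Layer 2 at 17 °C → α = 2.2×10⁻⁴ K⁻¹
Layer 3 at 8.5 °C → α = 1.5×10⁻⁴ K⁻¹
Layer 4 at 2 °C → α = 0.97×10⁻⁴ K⁻¹
0–79 m: 2.9×10⁻⁴ × 79 × 0.86 = 0.0197026 m
Layer 2: 2.2×10⁻⁴ × 0.82 × 500 = 0.09020 m
1.5×10⁻⁴ × 470 × 0.53 = 0.037365 m
0.23 × 700 × 0.97×10⁻⁴ = 0.015617 m
Δh = 0.0197026 + 0.09020 + 0.037365 + 0.015617 = 0.1628846 m ≈ 163 mm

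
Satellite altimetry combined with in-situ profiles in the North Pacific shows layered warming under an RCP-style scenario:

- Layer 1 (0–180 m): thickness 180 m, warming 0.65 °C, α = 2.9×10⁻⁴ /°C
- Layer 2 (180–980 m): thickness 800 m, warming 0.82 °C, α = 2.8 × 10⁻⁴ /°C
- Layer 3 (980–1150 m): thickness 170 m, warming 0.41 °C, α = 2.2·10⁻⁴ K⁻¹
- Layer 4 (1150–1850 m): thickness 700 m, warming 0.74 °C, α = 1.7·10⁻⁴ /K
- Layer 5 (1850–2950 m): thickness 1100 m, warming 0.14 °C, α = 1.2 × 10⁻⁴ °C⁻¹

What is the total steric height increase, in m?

Δh ≈ 0.34 m

0.65 × 2.9×10⁻⁴ × 180 = 0.03393 m
180–980 m: 0.82 × 800 × 2.8×10⁻⁴ = 0.18368 m
2.2×10⁻⁴ × 0.41 × 170 = 0.015334 m
1150–1850 m: 1.7×10⁻⁴ × 700 × 0.74 = 0.08806 m
0.14 × 1.2×10⁻⁴ × 1100 = 0.01848 m
Δh = 0.03393 + 0.18368 + 0.015334 + 0.08806 + 0.01848 = 0.339484 m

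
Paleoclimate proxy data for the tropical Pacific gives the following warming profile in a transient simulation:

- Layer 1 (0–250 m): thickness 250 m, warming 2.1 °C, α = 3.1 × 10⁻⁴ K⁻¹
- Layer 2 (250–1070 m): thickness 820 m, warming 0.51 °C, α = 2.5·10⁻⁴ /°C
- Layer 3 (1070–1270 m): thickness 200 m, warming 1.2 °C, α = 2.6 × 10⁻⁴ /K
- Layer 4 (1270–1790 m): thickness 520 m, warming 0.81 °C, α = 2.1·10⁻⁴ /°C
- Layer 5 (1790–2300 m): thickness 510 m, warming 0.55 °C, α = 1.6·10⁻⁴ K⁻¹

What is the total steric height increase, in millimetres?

about 463 mm

Layer 1: 3.1×10⁻⁴ × 250 × 2.1 = 0.16275 m
Layer 2: 2.5×10⁻⁴ × 820 × 0.51 = 0.10455 m
Layer 3: 2.6×10⁻⁴ × 1.2 × 200 = 0.06240 m
520 × 0.81 × 2.1×10⁻⁴ = 0.088452 m
Layer 5: 510 × 0.55 × 1.6×10⁻⁴ = 0.04488 m
Δh = 0.16275 + 0.10455 + 0.06240 + 0.088452 + 0.04488 = 0.463032 m ≈ 463 mm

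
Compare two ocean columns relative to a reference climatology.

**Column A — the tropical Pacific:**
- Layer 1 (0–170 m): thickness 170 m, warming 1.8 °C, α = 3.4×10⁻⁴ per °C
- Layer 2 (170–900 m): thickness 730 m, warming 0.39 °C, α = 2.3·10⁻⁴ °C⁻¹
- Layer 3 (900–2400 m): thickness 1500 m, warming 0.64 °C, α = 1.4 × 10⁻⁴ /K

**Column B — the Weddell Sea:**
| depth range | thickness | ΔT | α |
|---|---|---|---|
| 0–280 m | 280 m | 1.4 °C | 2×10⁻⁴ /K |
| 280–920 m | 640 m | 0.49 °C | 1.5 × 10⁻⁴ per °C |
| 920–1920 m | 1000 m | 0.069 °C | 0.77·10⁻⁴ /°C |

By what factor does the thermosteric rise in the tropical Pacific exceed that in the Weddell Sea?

2.32

A 1.8 × 170 × 3.4×10⁻⁴ = 0.10404 m
A 0.39 × 730 × 2.3×10⁻⁴ = 0.065481 m
A 1500 × 0.64 × 1.4×10⁻⁴ = 0.13440 m
A total: 0.303921 m
B Layer 1: 1.4 × 2×10⁻⁴ × 280 = 0.07840 m
B 1.5×10⁻⁴ × 640 × 0.49 = 0.04704 m
B 920–1920 m: 0.069 × 1000 × 0.77×10⁻⁴ = 0.005313 m
B total: 0.130753 m
Ratio: 0.303921 / 0.130753 ≈ 2.324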